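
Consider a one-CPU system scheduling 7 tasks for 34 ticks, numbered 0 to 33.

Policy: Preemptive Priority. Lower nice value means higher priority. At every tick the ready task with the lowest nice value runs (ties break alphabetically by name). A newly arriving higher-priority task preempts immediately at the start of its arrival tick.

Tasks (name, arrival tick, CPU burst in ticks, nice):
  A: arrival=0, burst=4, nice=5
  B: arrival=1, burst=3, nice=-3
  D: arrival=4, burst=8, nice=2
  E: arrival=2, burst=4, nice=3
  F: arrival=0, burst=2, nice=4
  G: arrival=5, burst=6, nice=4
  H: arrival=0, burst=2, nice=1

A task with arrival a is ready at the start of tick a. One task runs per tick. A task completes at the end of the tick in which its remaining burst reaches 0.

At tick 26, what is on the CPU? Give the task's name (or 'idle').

t=0: ready={A,F,H} → run H
t=1: ready={A,B,F,H} → run B
t=2: ready={A,B,E,F,H} → run B
t=3: ready={A,B,E,F,H} → run B
t=4: ready={A,D,E,F,H} → run H
t=5: ready={A,D,E,F,G} → run D
t=6: ready={A,D,E,F,G} → run D
t=7: ready={A,D,E,F,G} → run D
t=8: ready={A,D,E,F,G} → run D
t=9: ready={A,D,E,F,G} → run D
t=10: ready={A,D,E,F,G} → run D
t=11: ready={A,D,E,F,G} → run D
t=12: ready={A,D,E,F,G} → run D
t=13: ready={A,E,F,G} → run E
t=14: ready={A,E,F,G} → run E
t=15: ready={A,E,F,G} → run E
t=16: ready={A,E,F,G} → run E
t=17: ready={A,F,G} → run F
t=18: ready={A,F,G} → run F
t=19: ready={A,G} → run G
t=20: ready={A,G} → run G
t=21: ready={A,G} → run G
t=22: ready={A,G} → run G
t=23: ready={A,G} → run G
t=24: ready={A,G} → run G
t=25: ready={A} → run A
t=26: ready={A} → run A
t=27: ready={A} → run A
t=28: ready={A} → run A
t=29: (idle)
t=30: (idle)
t=31: (idle)
t=32: (idle)
t=33: (idle)

running at tick 26 = A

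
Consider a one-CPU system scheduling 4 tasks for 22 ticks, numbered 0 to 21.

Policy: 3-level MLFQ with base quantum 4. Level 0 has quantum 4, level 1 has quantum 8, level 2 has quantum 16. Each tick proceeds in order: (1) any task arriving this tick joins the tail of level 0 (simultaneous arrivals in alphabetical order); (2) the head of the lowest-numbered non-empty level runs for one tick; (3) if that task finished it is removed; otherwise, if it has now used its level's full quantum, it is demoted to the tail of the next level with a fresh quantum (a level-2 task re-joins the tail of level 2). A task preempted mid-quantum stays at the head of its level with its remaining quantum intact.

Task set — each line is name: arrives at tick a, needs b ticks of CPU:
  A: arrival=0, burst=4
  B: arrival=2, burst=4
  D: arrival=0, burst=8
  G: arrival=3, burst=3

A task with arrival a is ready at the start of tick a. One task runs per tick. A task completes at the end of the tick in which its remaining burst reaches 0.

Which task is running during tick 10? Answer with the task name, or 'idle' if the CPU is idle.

t=0: L0/L1/L2 = AD/-/- → run A
t=1: L0/L1/L2 = AD/-/- → run A
t=2: L0/L1/L2 = ADB/-/- → run A
t=3: L0/L1/L2 = ADBG/-/- → run A
t=4: L0/L1/L2 = DBG/-/- → run D
t=5: L0/L1/L2 = DBG/-/- → run D
t=6: L0/L1/L2 = DBG/-/- → run D
t=7: L0/L1/L2 = DBG/-/- → run D
t=8: L0/L1/L2 = BG/D/- → run B
t=9: L0/L1/L2 = BG/D/- → run B
t=10: L0/L1/L2 = BG/D/- → run B
t=11: L0/L1/L2 = BG/D/- → run B
t=12: L0/L1/L2 = G/D/- → run G
t=13: L0/L1/L2 = G/D/- → run G
t=14: L0/L1/L2 = G/D/- → run G
t=15: L0/L1/L2 = -/D/- → run D
t=16: L0/L1/L2 = -/D/- → run D
t=17: L0/L1/L2 = -/D/- → run D
t=18: L0/L1/L2 = -/D/- → run D
t=19: (idle)
t=20: (idle)
t=21: (idle)

running at tick 10 = B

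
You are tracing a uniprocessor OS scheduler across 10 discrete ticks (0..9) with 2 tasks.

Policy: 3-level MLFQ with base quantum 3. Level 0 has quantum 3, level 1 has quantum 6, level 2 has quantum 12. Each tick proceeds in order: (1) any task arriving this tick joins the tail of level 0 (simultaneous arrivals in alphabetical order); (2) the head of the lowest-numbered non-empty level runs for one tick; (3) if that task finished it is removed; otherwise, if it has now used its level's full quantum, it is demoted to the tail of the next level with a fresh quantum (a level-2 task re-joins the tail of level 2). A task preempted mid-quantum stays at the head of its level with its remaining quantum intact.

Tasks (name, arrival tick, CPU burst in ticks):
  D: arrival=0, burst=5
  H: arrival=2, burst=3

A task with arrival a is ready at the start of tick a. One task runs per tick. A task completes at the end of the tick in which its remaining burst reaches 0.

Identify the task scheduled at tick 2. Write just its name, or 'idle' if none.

t=0: L0/L1/L2 = D/-/- → run D
t=1: L0/L1/L2 = D/-/- → run D
t=2: L0/L1/L2 = DH/-/- → run D
t=3: L0/L1/L2 = H/D/- → run H
t=4: L0/L1/L2 = H/D/- → run H
t=5: L0/L1/L2 = H/D/- → run H
t=6: L0/L1/L2 = -/D/- → run D
t=7: L0/L1/L2 = -/D/- → run D
t=8: (idle)
t=9: (idle)

running at tick 2 = D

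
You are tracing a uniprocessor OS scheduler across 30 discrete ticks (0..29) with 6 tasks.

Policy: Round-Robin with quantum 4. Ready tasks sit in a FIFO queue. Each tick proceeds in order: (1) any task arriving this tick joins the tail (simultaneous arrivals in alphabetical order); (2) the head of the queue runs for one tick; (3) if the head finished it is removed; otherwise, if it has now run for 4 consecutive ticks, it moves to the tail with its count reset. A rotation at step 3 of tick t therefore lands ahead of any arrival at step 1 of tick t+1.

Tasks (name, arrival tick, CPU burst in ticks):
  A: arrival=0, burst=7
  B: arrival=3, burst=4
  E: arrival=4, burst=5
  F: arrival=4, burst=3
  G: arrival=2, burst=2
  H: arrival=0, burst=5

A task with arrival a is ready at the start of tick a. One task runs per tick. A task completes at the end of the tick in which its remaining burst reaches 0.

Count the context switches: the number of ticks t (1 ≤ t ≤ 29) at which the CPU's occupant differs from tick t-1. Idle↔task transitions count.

context switches = 9

t=0: queue=[A,H] q_used=0 → run A
t=1: queue=[A,H] q_used=1 → run A
t=2: queue=[A,H,G] q_used=2 → run A
t=3: queue=[A,H,G,B] q_used=3 → run A
t=4: queue=[H,G,B,A,E,F] q_used=0 → run H
t=5: queue=[H,G,B,A,E,F] q_used=1 → run H
t=6: queue=[H,G,B,A,E,F] q_used=2 → run H
t=7: queue=[H,G,B,A,E,F] q_used=3 → run H
t=8: queue=[G,B,A,E,F,H] q_used=0 → run G
t=9: queue=[G,B,A,E,F,H] q_used=1 → run G
t=10: queue=[B,A,E,F,H] q_used=0 → run B
t=11: queue=[B,A,E,F,H] q_used=1 → run B
t=12: queue=[B,A,E,F,H] q_used=2 → run B
t=13: queue=[B,A,E,F,H] q_used=3 → run B
t=14: queue=[A,E,F,H] q_used=0 → run A
t=15: queue=[A,E,F,H] q_used=1 → run A
t=16: queue=[A,E,F,H] q_used=2 → run A
t=17: queue=[E,F,H] q_used=0 → run E
t=18: queue=[E,F,H] q_used=1 → run E
t=19: queue=[E,F,H] q_used=2 → run E
t=20: queue=[E,F,H] q_used=3 → run E
t=21: queue=[F,H,E] q_used=0 → run F
t=22: queue=[F,H,E] q_used=1 → run F
t=23: queue=[F,H,E] q_used=2 → run F
t=24: queue=[H,E] q_used=0 → run H
t=25: queue=[E] q_used=0 → run E
t=26: (idle)
t=27: (idle)
t=28: (idle)
t=29: (idle)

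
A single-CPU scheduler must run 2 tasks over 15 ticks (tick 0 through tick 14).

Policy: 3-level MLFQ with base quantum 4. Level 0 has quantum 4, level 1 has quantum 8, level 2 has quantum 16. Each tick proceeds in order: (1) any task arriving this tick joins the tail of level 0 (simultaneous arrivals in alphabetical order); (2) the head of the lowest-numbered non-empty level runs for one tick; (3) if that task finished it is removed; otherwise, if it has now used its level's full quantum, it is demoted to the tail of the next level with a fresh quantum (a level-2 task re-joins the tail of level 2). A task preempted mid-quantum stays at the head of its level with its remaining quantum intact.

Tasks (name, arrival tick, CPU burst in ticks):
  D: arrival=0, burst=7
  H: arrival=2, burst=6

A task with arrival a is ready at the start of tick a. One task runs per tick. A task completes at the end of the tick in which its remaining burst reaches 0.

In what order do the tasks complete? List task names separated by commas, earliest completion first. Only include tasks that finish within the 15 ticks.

t=0: L0/L1/L2 = D/-/- → run D
t=1: L0/L1/L2 = D/-/- → run D
t=2: L0/L1/L2 = DH/-/- → run D
t=3: L0/L1/L2 = DH/-/- → run D
t=4: L0/L1/L2 = H/D/- → run H
t=5: L0/L1/L2 = H/D/- → run H
t=6: L0/L1/L2 = H/D/- → run H
t=7: L0/L1/L2 = H/D/- → run H
t=8: L0/L1/L2 = -/DH/- → run D
t=9: L0/L1/L2 = -/DH/- → run D
t=10: L0/L1/L2 = -/DH/- → run D
t=11: L0/L1/L2 = -/H/- → run H
t=12: L0/L1/L2 = -/H/- → run H
t=13: (idle)
t=14: (idle)

completion order = D, H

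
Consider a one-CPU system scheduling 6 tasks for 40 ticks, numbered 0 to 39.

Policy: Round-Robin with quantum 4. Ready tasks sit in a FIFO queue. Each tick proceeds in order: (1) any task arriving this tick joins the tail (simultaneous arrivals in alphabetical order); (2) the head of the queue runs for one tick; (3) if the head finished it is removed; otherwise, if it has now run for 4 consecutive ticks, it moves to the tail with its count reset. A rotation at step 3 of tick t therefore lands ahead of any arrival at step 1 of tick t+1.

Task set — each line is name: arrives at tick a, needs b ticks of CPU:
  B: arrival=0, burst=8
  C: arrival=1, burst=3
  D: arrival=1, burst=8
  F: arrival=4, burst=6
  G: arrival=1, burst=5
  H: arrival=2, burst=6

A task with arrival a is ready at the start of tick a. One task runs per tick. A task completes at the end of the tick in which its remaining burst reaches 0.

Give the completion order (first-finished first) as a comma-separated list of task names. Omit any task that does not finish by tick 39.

t=0: queue=[B] q_used=0 → run B
t=1: queue=[B,C,D,G] q_used=1 → run B
t=2: queue=[B,C,D,G,H] q_used=2 → run B
t=3: queue=[B,C,D,G,H] q_used=3 → run B
t=4: queue=[C,D,G,H,B,F] q_used=0 → run C
t=5: queue=[C,D,G,H,B,F] q_used=1 → run C
t=6: queue=[C,D,G,H,B,F] q_used=2 → run C
t=7: queue=[D,G,H,B,F] q_used=0 → run D
t=8: queue=[D,G,H,B,F] q_used=1 → run D
t=9: queue=[D,G,H,B,F] q_used=2 → run D
t=10: queue=[D,G,H,B,F] q_used=3 → run D
t=11: queue=[G,H,B,F,D] q_used=0 → run G
t=12: queue=[G,H,B,F,D] q_used=1 → run G
t=13: queue=[G,H,B,F,D] q_used=2 → run G
t=14: queue=[G,H,B,F,D] q_used=3 → run G
t=15: queue=[H,B,F,D,G] q_used=0 → run H
t=16: queue=[H,B,F,D,G] q_used=1 → run H
t=17: queue=[H,B,F,D,G] q_used=2 → run H
t=18: queue=[H,B,F,D,G] q_used=3 → run H
t=19: queue=[B,F,D,G,H] q_used=0 → run B
t=20: queue=[B,F,D,G,H] q_used=1 → run B
t=21: queue=[B,F,D,G,H] q_used=2 → run B
t=22: queue=[B,F,D,G,H] q_used=3 → run B
t=23: queue=[F,D,G,H] q_used=0 → run F
t=24: queue=[F,D,G,H] q_used=1 → run F
t=25: queue=[F,D,G,H] q_used=2 → run F
t=26: queue=[F,D,G,H] q_used=3 → run F
t=27: queue=[D,G,H,F] q_used=0 → run D
t=28: queue=[D,G,H,F] q_used=1 → run D
t=29: queue=[D,G,H,F] q_used=2 → run D
t=30: queue=[D,G,H,F] q_used=3 → run D
t=31: queue=[G,H,F] q_used=0 → run G
t=32: queue=[H,F] q_used=0 → run H
t=33: queue=[H,F] q_used=1 → run H
t=34: queue=[F] q_used=0 → run F
t=35: queue=[F] q_used=1 → run F
t=36: (idle)
t=37: (idle)
t=38: (idle)
t=39: (idle)

completion order = C, B, D, G, H, F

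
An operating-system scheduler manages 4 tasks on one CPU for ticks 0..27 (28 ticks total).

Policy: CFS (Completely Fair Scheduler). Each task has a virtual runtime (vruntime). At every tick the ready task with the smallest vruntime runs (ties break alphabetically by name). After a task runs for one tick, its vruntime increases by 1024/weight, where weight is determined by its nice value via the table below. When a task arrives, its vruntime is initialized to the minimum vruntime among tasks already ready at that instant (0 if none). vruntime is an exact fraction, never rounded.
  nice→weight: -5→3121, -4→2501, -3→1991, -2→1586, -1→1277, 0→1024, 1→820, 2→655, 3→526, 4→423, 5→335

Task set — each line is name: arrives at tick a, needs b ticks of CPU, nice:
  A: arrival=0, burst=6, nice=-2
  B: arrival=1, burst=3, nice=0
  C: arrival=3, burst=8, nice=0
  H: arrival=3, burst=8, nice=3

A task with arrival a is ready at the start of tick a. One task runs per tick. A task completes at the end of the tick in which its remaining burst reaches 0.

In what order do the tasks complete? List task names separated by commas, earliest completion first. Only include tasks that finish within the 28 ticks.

completion order = B, A, C, H

t=0: vr[A=0] → run A
t=1: vr[A=512/793 B=512/793] → run A
t=2: vr[A=1024/793 B=512/793] → run B
t=3: vr[A=1024/793 B=1305/793 C=1024/793 H=1024/793] → run A
t=4: vr[A=1536/793 B=1305/793 C=1024/793 H=1024/793] → run C
t=5: vr[A=1536/793 B=1305/793 C=1817/793 H=1024/793] → run H
t=6: vr[A=1536/793 B=1305/793 C=1817/793 H=675328/208559] → run B
t=7: vr[A=1536/793 B=2098/793 C=1817/793 H=675328/208559] → run A
t=8: vr[A=2048/793 B=2098/793 C=1817/793 H=675328/208559] → run C
t=9: vr[A=2048/793 B=2098/793 C=2610/793 H=675328/208559] → run A
t=10: vr[A=2560/793 B=2098/793 C=2610/793 H=675328/208559] → run B
t=11: vr[A=2560/793 C=2610/793 H=675328/208559] → run A
t=12: vr[C=2610/793 H=675328/208559] → run H
t=13: vr[C=2610/793 H=1081344/208559] → run C
t=14: vr[C=3403/793 H=1081344/208559] → run C
t=15: vr[C=4196/793 H=1081344/208559] → run H
t=16: vr[C=4196/793 H=1487360/208559] → run C
t=17: vr[C=4989/793 H=1487360/208559] → run C
t=18: vr[C=5782/793 H=1487360/208559] → run H
t=19: vr[C=5782/793 H=1893376/208559] → run C
t=20: vr[C=6575/793 H=1893376/208559] → run C
t=21: vr[H=1893376/208559] → run H
t=22: vr[H=2299392/208559] → run H
t=23: vr[H=2705408/208559] → run H
t=24: vr[H=3111424/208559] → run H
t=25: (idle)
t=26: (idle)
t=27: (idle)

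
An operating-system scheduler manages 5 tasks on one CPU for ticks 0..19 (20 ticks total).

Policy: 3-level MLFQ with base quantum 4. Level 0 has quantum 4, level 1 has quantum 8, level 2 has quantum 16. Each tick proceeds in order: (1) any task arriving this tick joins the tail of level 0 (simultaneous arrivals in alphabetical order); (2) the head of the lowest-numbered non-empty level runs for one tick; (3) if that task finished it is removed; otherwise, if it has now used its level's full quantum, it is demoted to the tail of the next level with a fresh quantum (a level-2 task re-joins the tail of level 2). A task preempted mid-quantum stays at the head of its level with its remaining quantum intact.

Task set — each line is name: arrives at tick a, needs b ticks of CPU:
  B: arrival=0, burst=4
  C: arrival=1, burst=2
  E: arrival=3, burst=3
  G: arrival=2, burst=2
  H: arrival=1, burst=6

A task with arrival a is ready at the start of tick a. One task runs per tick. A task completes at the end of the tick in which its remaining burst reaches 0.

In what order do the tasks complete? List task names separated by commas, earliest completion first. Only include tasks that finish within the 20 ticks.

completion order = B, C, G, E, H

t=0: L0/L1/L2 = B/-/- → run B
t=1: L0/L1/L2 = BCH/-/- → run B
t=2: L0/L1/L2 = BCHG/-/- → run B
t=3: L0/L1/L2 = BCHGE/-/- → run B
t=4: L0/L1/L2 = CHGE/-/- → run C
t=5: L0/L1/L2 = CHGE/-/- → run C
t=6: L0/L1/L2 = HGE/-/- → run H
t=7: L0/L1/L2 = HGE/-/- → run H
t=8: L0/L1/L2 = HGE/-/- → run H
t=9: L0/L1/L2 = HGE/-/- → run H
t=10: L0/L1/L2 = GE/H/- → run G
t=11: L0/L1/L2 = GE/H/- → run G
t=12: L0/L1/L2 = E/H/- → run E
t=13: L0/L1/L2 = E/H/- → run E
t=14: L0/L1/L2 = E/H/- → run E
t=15: L0/L1/L2 = -/H/- → run H
t=16: L0/L1/L2 = -/H/- → run H
t=17: (idle)
t=18: (idle)
t=19: (idle)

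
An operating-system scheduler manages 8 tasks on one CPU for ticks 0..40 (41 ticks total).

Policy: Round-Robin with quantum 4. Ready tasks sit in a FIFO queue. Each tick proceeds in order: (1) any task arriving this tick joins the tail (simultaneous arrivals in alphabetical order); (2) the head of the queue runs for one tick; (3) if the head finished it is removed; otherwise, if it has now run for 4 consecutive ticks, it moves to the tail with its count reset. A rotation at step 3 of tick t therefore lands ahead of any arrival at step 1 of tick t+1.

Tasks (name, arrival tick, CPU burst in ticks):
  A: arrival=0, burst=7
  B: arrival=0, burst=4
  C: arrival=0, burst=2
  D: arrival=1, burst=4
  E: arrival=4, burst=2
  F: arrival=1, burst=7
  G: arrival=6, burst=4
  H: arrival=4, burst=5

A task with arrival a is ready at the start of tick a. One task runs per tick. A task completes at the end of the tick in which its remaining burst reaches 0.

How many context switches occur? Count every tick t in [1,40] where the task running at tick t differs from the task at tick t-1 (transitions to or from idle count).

context switches = 11

t=0: queue=[A,B,C] q_used=0 → run A
t=1: queue=[A,B,C,D,F] q_used=1 → run A
t=2: queue=[A,B,C,D,F] q_used=2 → run A
t=3: queue=[A,B,C,D,F] q_used=3 → run A
t=4: queue=[B,C,D,F,A,E,H] q_used=0 → run B
t=5: queue=[B,C,D,F,A,E,H] q_used=1 → run B
t=6: queue=[B,C,D,F,A,E,H,G] q_used=2 → run B
t=7: queue=[B,C,D,F,A,E,H,G] q_used=3 → run B
t=8: queue=[C,D,F,A,E,H,G] q_used=0 → run C
t=9: queue=[C,D,F,A,E,H,G] q_used=1 → run C
t=10: queue=[D,F,A,E,H,G] q_used=0 → run D
t=11: queue=[D,F,A,E,H,G] q_used=1 → run D
t=12: queue=[D,F,A,E,H,G] q_used=2 → run D
t=13: queue=[D,F,A,E,H,G] q_used=3 → run D
t=14: queue=[F,A,E,H,G] q_used=0 → run F
t=15: queue=[F,A,E,H,G] q_used=1 → run F
t=16: queue=[F,A,E,H,G] q_used=2 → run F
t=17: queue=[F,A,E,H,G] q_used=3 → run F
t=18: queue=[A,E,H,G,F] q_used=0 → run A
t=19: queue=[A,E,H,G,F] q_used=1 → run A
t=20: queue=[A,E,H,G,F] q_used=2 → run A
t=21: queue=[E,H,G,F] q_used=0 → run E
t=22: queue=[E,H,G,F] q_used=1 → run E
t=23: queue=[H,G,F] q_used=0 → run H
t=24: queue=[H,G,F] q_used=1 → run H
t=25: queue=[H,G,F] q_used=2 → run H
t=26: queue=[H,G,F] q_used=3 → run H
t=27: queue=[G,F,H] q_used=0 → run G
t=28: queue=[G,F,H] q_used=1 → run G
t=29: queue=[G,F,H] q_used=2 → run G
t=30: queue=[G,F,H] q_used=3 → run G
t=31: queue=[F,H] q_used=0 → run F
t=32: queue=[F,H] q_used=1 → run F
t=33: queue=[F,H] q_used=2 → run F
t=34: queue=[H] q_used=0 → run H
t=35: (idle)
t=36: (idle)
t=37: (idle)
t=38: (idle)
t=39: (idle)
t=40: (idle)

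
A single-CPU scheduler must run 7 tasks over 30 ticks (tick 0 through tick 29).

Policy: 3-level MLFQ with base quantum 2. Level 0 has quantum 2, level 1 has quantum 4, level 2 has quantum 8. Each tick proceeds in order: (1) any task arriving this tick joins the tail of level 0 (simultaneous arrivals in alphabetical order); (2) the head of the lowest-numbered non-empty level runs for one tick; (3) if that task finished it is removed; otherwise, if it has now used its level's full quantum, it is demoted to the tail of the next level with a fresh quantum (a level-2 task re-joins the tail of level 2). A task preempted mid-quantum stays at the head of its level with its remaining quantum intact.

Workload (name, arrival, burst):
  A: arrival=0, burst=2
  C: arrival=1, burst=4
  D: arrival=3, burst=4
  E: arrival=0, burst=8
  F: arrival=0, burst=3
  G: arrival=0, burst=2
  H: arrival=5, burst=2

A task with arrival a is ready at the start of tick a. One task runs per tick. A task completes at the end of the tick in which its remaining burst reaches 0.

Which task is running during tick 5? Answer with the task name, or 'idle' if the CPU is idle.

running at tick 5 = F

t=0: L0/L1/L2 = AEFG/-/- → run A
t=1: L0/L1/L2 = AEFGC/-/- → run A
t=2: L0/L1/L2 = EFGC/-/- → run E
t=3: L0/L1/L2 = EFGCD/-/- → run E
t=4: L0/L1/L2 = FGCD/E/- → run F
t=5: L0/L1/L2 = FGCDH/E/- → run F
t=6: L0/L1/L2 = GCDH/EF/- → run G
t=7: L0/L1/L2 = GCDH/EF/- → run G
t=8: L0/L1/L2 = CDH/EF/- → run C
t=9: L0/L1/L2 = CDH/EF/- → run C
t=10: L0/L1/L2 = DH/EFC/- → run D
t=11: L0/L1/L2 = DH/EFC/- → run D
t=12: L0/L1/L2 = H/EFCD/- → run H
t=13: L0/L1/L2 = H/EFCD/- → run H
t=14: L0/L1/L2 = -/EFCD/- → run E
t=15: L0/L1/L2 = -/EFCD/- → run E
t=16: L0/L1/L2 = -/EFCD/- → run E
t=17: L0/L1/L2 = -/EFCD/- → run E
t=18: L0/L1/L2 = -/FCD/E → run F
t=19: L0/L1/L2 = -/CD/E → run C
t=20: L0/L1/L2 = -/CD/E → run C
t=21: L0/L1/L2 = -/D/E → run D
t=22: L0/L1/L2 = -/D/E → run D
t=23: L0/L1/L2 = -/-/E → run E
t=24: L0/L1/L2 = -/-/E → run E
t=25: (idle)
t=26: (idle)
t=27: (idle)
t=28: (idle)
t=29: (idle)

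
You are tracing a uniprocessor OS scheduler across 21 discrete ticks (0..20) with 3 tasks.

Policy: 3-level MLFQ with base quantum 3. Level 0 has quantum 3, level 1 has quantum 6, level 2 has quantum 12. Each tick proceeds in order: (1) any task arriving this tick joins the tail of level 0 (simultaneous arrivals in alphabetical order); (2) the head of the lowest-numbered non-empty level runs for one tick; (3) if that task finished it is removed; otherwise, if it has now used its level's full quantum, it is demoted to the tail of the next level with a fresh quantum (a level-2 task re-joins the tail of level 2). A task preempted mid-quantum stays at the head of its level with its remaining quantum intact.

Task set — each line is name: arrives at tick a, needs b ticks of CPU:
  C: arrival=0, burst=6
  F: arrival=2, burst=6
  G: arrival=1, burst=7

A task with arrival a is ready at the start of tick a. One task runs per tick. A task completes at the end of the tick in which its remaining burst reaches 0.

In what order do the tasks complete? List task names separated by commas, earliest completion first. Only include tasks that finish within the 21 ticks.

t=0: L0/L1/L2 = C/-/- → run C
t=1: L0/L1/L2 = CG/-/- → run C
t=2: L0/L1/L2 = CGF/-/- → run C
t=3: L0/L1/L2 = GF/C/- → run G
t=4: L0/L1/L2 = GF/C/- → run G
t=5: L0/L1/L2 = GF/C/- → run G
t=6: L0/L1/L2 = F/CG/- → run F
t=7: L0/L1/L2 = F/CG/- → run F
t=8: L0/L1/L2 = F/CG/- → run F
t=9: L0/L1/L2 = -/CGF/- → run C
t=10: L0/L1/L2 = -/CGF/- → run C
t=11: L0/L1/L2 = -/CGF/- → run C
t=12: L0/L1/L2 = -/GF/- → run G
t=13: L0/L1/L2 = -/GF/- → run G
t=14: L0/L1/L2 = -/GF/- → run G
t=15: L0/L1/L2 = -/GF/- → run G
t=16: L0/L1/L2 = -/F/- → run F
t=17: L0/L1/L2 = -/F/- → run F
t=18: L0/L1/L2 = -/F/- → run F
t=19: (idle)
t=20: (idle)

completion order = C, G, F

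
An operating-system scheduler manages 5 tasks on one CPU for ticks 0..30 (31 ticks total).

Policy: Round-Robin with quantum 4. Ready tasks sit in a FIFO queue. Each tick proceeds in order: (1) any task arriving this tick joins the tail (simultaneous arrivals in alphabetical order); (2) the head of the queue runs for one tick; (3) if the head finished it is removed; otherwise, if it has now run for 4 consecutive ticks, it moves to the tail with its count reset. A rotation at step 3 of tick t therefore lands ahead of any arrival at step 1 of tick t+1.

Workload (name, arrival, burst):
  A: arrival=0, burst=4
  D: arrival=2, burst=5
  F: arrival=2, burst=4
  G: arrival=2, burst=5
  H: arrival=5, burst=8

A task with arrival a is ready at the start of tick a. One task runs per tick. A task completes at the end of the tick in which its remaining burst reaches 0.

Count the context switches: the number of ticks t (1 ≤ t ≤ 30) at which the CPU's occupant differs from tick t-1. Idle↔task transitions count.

t=0: queue=[A] q_used=0 → run A
t=1: queue=[A] q_used=1 → run A
t=2: queue=[A,D,F,G] q_used=2 → run A
t=3: queue=[A,D,F,G] q_used=3 → run A
t=4: queue=[D,F,G] q_used=0 → run D
t=5: queue=[D,F,G,H] q_used=1 → run D
t=6: queue=[D,F,G,H] q_used=2 → run D
t=7: queue=[D,F,G,H] q_used=3 → run D
t=8: queue=[F,G,H,D] q_used=0 → run F
t=9: queue=[F,G,H,D] q_used=1 → run F
t=10: queue=[F,G,H,D] q_used=2 → run F
t=11: queue=[F,G,H,D] q_used=3 → run F
t=12: queue=[G,H,D] q_used=0 → run G
t=13: queue=[G,H,D] q_used=1 → run G
t=14: queue=[G,H,D] q_used=2 → run G
t=15: queue=[G,H,D] q_used=3 → run G
t=16: queue=[H,D,G] q_used=0 → run H
t=17: queue=[H,D,G] q_used=1 → run H
t=18: queue=[H,D,G] q_used=2 → run H
t=19: queue=[H,D,G] q_used=3 → run H
t=20: queue=[D,G,H] q_used=0 → run D
t=21: queue=[G,H] q_used=0 → run G
t=22: queue=[H] q_used=0 → run H
t=23: queue=[H] q_used=1 → run H
t=24: queue=[H] q_used=2 → run H
t=25: queue=[H] q_used=3 → run H
t=26: (idle)
t=27: (idle)
t=28: (idle)
t=29: (idle)
t=30: (idle)

context switches = 8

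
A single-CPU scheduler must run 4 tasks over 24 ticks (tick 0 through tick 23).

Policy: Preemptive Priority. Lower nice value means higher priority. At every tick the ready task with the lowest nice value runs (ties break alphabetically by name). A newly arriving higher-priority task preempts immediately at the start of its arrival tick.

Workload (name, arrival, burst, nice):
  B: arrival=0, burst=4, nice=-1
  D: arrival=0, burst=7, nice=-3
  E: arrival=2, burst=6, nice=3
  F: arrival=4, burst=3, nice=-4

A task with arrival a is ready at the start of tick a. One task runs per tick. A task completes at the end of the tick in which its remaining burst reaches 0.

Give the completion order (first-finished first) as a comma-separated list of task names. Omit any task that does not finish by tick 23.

t=0: ready={B,D} → run D
t=1: ready={B,D} → run D
t=2: ready={B,D,E} → run D
t=3: ready={B,D,E} → run D
t=4: ready={B,D,E,F} → run F
t=5: ready={B,D,E,F} → run F
t=6: ready={B,D,E,F} → run F
t=7: ready={B,D,E} → run D
t=8: ready={B,D,E} → run D
t=9: ready={B,D,E} → run D
t=10: ready={B,E} → run B
t=11: ready={B,E} → run B
t=12: ready={B,E} → run B
t=13: ready={B,E} → run B
t=14: ready={E} → run E
t=15: ready={E} → run E
t=16: ready={E} → run E
t=17: ready={E} → run E
t=18: ready={E} → run E
t=19: ready={E} → run E
t=20: (idle)
t=21: (idle)
t=22: (idle)
t=23: (idle)

completion order = F, D, B, E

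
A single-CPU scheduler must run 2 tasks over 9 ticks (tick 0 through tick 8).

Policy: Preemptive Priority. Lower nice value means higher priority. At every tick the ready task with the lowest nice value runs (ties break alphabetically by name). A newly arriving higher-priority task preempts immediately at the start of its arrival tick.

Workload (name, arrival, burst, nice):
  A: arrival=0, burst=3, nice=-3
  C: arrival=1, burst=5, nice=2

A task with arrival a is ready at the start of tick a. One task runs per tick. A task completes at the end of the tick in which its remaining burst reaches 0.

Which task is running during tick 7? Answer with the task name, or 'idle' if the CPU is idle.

t=0: ready={A} → run A
t=1: ready={A,C} → run A
t=2: ready={A,C} → run A
t=3: ready={C} → run C
t=4: ready={C} → run C
t=5: ready={C} → run C
t=6: ready={C} → run C
t=7: ready={C} → run C
t=8: (idle)

running at tick 7 = C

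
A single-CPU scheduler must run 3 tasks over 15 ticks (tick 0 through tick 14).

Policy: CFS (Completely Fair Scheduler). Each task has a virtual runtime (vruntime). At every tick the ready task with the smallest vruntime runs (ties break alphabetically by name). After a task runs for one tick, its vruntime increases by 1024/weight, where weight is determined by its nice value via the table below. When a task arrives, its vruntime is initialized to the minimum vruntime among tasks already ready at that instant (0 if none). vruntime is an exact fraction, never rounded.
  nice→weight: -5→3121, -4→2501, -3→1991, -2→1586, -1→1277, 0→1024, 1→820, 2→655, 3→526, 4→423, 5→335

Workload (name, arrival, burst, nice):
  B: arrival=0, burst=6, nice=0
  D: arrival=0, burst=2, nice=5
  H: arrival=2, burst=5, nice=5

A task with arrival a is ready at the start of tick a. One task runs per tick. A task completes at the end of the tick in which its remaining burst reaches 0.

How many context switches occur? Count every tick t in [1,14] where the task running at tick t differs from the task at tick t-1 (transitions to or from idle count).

context switches = 10

t=0: vr[B=0 D=0] → run B
t=1: vr[B=1 D=0] → run D
t=2: vr[B=1 D=1024/335 H=1] → run B
t=3: vr[B=2 D=1024/335 H=1] → run H
t=4: vr[B=2 D=1024/335 H=1359/335] → run B
t=5: vr[B=3 D=1024/335 H=1359/335] → run B
t=6: vr[B=4 D=1024/335 H=1359/335] → run D
t=7: vr[B=4 H=1359/335] → run B
t=8: vr[B=5 H=1359/335] → run H
t=9: vr[B=5 H=2383/335] → run B
t=10: vr[H=2383/335] → run H
t=11: vr[H=3407/335] → run H
t=12: vr[H=4431/335] → run H
t=13: (idle)
t=14: (idle)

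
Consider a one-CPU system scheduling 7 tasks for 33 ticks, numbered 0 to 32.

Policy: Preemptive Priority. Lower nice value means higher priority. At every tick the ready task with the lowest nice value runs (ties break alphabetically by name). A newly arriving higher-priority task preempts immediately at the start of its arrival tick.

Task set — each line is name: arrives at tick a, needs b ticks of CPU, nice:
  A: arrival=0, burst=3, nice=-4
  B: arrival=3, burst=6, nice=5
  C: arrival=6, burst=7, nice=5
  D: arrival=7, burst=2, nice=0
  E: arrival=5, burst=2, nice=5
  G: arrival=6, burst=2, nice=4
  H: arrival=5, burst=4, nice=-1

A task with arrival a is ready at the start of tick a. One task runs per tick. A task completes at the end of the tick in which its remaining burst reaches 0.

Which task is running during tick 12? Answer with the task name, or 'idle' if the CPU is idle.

running at tick 12 = G

t=0: ready={A} → run A
t=1: ready={A} → run A
t=2: ready={A} → run A
t=3: ready={B} → run B
t=4: ready={B} → run B
t=5: ready={B,E,H} → run H
t=6: ready={B,C,E,G,H} → run H
t=7: ready={B,C,D,E,G,H} → run H
t=8: ready={B,C,D,E,G,H} → run H
t=9: ready={B,C,D,E,G} → run D
t=10: ready={B,C,D,E,G} → run D
t=11: ready={B,C,E,G} → run G
t=12: ready={B,C,E,G} → run G
t=13: ready={B,C,E} → run B
t=14: ready={B,C,E} → run B
t=15: ready={B,C,E} → run B
t=16: ready={B,C,E} → run B
t=17: ready={C,E} → run C
t=18: ready={C,E} → run C
t=19: ready={C,E} → run C
t=20: ready={C,E} → run C
t=21: ready={C,E} → run C
t=22: ready={C,E} → run C
t=23: ready={C,E} → run C
t=24: ready={E} → run E
t=25: ready={E} → run E
t=26: (idle)
t=27: (idle)
t=28: (idle)
t=29: (idle)
t=30: (idle)
t=31: (idle)
t=32: (idle)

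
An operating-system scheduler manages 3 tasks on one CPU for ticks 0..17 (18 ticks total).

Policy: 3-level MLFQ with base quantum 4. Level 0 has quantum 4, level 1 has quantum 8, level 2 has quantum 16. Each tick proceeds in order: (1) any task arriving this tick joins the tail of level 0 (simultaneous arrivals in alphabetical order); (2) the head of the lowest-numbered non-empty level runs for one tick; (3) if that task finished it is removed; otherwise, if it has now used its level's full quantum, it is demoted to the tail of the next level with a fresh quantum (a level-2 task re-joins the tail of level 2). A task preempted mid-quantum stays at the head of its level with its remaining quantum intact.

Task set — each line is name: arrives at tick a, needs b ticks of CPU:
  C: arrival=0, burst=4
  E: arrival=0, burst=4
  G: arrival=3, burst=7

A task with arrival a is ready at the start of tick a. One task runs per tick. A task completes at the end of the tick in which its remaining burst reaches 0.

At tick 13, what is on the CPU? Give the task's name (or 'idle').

running at tick 13 = G

t=0: L0/L1/L2 = CE/-/- → run C
t=1: L0/L1/L2 = CE/-/- → run C
t=2: L0/L1/L2 = CE/-/- → run C
t=3: L0/L1/L2 = CEG/-/- → run C
t=4: L0/L1/L2 = EG/-/- → run E
t=5: L0/L1/L2 = EG/-/- → run E
t=6: L0/L1/L2 = EG/-/- → run E
t=7: L0/L1/L2 = EG/-/- → run E
t=8: L0/L1/L2 = G/-/- → run G
t=9: L0/L1/L2 = G/-/- → run G
t=10: L0/L1/L2 = G/-/- → run G
t=11: L0/L1/L2 = G/-/- → run G
t=12: L0/L1/L2 = -/G/- → run G
t=13: L0/L1/L2 = -/G/- → run G
t=14: L0/L1/L2 = -/G/- → run G
t=15: (idle)
t=16: (idle)
t=17: (idle)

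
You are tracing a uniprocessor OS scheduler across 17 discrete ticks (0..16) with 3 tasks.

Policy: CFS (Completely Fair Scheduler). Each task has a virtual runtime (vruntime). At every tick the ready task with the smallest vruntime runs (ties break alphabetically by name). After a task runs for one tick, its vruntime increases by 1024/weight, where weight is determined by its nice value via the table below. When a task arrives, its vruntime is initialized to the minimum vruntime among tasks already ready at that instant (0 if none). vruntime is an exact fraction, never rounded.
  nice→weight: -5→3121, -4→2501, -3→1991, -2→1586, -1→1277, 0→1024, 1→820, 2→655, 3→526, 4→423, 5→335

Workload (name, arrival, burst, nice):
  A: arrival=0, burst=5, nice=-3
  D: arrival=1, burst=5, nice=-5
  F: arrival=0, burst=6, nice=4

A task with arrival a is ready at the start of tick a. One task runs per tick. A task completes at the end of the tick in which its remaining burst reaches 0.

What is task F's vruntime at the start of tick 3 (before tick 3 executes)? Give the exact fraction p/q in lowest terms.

vruntime(F, start of tick 3) = 1024/423

t=0: vr[A=0 F=0] → run A
t=1: vr[A=1024/1991 D=0 F=0] → run D
t=2: vr[A=1024/1991 D=1024/3121 F=0] → run F
t=3: vr[A=1024/1991 D=1024/3121 F=1024/423] → run D
t=4: vr[A=1024/1991 D=2048/3121 F=1024/423] → run A
t=5: vr[A=2048/1991 D=2048/3121 F=1024/423] → run D
t=6: vr[A=2048/1991 D=3072/3121 F=1024/423] → run D
t=7: vr[A=2048/1991 D=4096/3121 F=1024/423] → run A
t=8: vr[A=3072/1991 D=4096/3121 F=1024/423] → run D
t=9: vr[A=3072/1991 F=1024/423] → run A
t=10: vr[A=4096/1991 F=1024/423] → run A
t=11: vr[F=1024/423] → run F
t=12: vr[F=2048/423] → run F
t=13: vr[F=1024/141] → run F
t=14: vr[F=4096/423] → run F
t=15: vr[F=5120/423] → run F
t=16: (idle)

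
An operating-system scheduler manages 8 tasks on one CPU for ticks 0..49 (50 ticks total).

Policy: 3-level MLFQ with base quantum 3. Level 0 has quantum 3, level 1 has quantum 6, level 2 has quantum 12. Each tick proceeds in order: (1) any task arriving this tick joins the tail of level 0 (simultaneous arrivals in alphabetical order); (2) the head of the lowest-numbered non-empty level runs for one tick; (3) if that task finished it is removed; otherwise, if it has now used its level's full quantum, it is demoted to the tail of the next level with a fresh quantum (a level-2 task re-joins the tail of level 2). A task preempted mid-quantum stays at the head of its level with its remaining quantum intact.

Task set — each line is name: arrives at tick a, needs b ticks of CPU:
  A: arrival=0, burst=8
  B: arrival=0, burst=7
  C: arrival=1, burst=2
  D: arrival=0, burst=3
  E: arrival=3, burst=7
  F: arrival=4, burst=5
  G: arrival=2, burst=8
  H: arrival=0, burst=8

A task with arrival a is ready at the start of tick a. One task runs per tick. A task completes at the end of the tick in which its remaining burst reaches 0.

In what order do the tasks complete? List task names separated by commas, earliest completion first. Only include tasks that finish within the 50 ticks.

completion order = D, C, A, B, H, G, E, F

t=0: L0/L1/L2 = ABDH/-/- → run A
t=1: L0/L1/L2 = ABDHC/-/- → run A
t=2: L0/L1/L2 = ABDHCG/-/- → run A
t=3: L0/L1/L2 = BDHCGE/A/- → run B
t=4: L0/L1/L2 = BDHCGEF/A/- → run B
t=5: L0/L1/L2 = BDHCGEF/A/- → run B
t=6: L0/L1/L2 = DHCGEF/AB/- → run D
t=7: L0/L1/L2 = DHCGEF/AB/- → run D
t=8: L0/L1/L2 = DHCGEF/AB/- → run D
t=9: L0/L1/L2 = HCGEF/AB/- → run H
t=10: L0/L1/L2 = HCGEF/AB/- → run H
t=11: L0/L1/L2 = HCGEF/AB/- → run H
t=12: L0/L1/L2 = CGEF/ABH/- → run C
t=13: L0/L1/L2 = CGEF/ABH/- → run C
t=14: L0/L1/L2 = GEF/ABH/- → run G
t=15: L0/L1/L2 = GEF/ABH/- → run G
t=16: L0/L1/L2 = GEF/ABH/- → run G
t=17: L0/L1/L2 = EF/ABHG/- → run E
t=18: L0/L1/L2 = EF/ABHG/- → run E
t=19: L0/L1/L2 = EF/ABHG/- → run E
t=20: L0/L1/L2 = F/ABHGE/- → run F
t=21: L0/L1/L2 = F/ABHGE/- → run F
t=22: L0/L1/L2 = F/ABHGE/- → run F
t=23: L0/L1/L2 = -/ABHGEF/- → run A
t=24: L0/L1/L2 = -/ABHGEF/- → run A
t=25: L0/L1/L2 = -/ABHGEF/- → run A
t=26: L0/L1/L2 = -/ABHGEF/- → run A
t=27: L0/L1/L2 = -/ABHGEF/- → run A
t=28: L0/L1/L2 = -/BHGEF/- → run B
t=29: L0/L1/L2 = -/BHGEF/- → run B
t=30: L0/L1/L2 = -/BHGEF/- → run B
t=31: L0/L1/L2 = -/BHGEF/- → run B
t=32: L0/L1/L2 = -/HGEF/- → run H
t=33: L0/L1/L2 = -/HGEF/- → run H
t=34: L0/L1/L2 = -/HGEF/- → run H
t=35: L0/L1/L2 = -/HGEF/- → run H
t=36: L0/L1/L2 = -/HGEF/- → run H
t=37: L0/L1/L2 = -/GEF/- → run G
t=38: L0/L1/L2 = -/GEF/- → run G
t=39: L0/L1/L2 = -/GEF/- → run G
t=40: L0/L1/L2 = -/GEF/- → run G
t=41: L0/L1/L2 = -/GEF/- → run G
t=42: L0/L1/L2 = -/EF/- → run E
t=43: L0/L1/L2 = -/EF/- → run E
t=44: L0/L1/L2 = -/EF/- → run E
t=45: L0/L1/L2 = -/EF/- → run E
t=46: L0/L1/L2 = -/F/- → run F
t=47: L0/L1/L2 = -/F/- → run F
t=48: (idle)
t=49: (idle)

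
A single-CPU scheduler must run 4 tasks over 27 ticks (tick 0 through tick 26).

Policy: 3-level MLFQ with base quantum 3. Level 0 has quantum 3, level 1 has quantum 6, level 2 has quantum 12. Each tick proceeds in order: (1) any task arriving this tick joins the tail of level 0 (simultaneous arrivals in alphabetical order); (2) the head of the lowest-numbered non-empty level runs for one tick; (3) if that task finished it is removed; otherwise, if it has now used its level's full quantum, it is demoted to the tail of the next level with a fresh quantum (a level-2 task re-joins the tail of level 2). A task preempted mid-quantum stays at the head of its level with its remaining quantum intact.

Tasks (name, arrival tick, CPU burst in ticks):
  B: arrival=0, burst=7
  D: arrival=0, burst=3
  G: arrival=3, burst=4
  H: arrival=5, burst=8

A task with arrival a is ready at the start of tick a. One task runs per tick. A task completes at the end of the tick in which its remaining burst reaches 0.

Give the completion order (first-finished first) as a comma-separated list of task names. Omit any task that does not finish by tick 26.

t=0: L0/L1/L2 = BD/-/- → run B
t=1: L0/L1/L2 = BD/-/- → run B
t=2: L0/L1/L2 = BD/-/- → run B
t=3: L0/L1/L2 = DG/B/- → run D
t=4: L0/L1/L2 = DG/B/- → run D
t=5: L0/L1/L2 = DGH/B/- → run D
t=6: L0/L1/L2 = GH/B/- → run G
t=7: L0/L1/L2 = GH/B/- → run G
t=8: L0/L1/L2 = GH/B/- → run G
t=9: L0/L1/L2 = H/BG/- → run H
t=10: L0/L1/L2 = H/BG/- → run H
t=11: L0/L1/L2 = H/BG/- → run H
t=12: L0/L1/L2 = -/BGH/- → run B
t=13: L0/L1/L2 = -/BGH/- → run B
t=14: L0/L1/L2 = -/BGH/- → run B
t=15: L0/L1/L2 = -/BGH/- → run B
t=16: L0/L1/L2 = -/GH/- → run G
t=17: L0/L1/L2 = -/H/- → run H
t=18: L0/L1/L2 = -/H/- → run H
t=19: L0/L1/L2 = -/H/- → run H
t=20: L0/L1/L2 = -/H/- → run H
t=21: L0/L1/L2 = -/H/- → run H
t=22: (idle)
t=23: (idle)
t=24: (idle)
t=25: (idle)
t=26: (idle)

completion order = D, B, G, H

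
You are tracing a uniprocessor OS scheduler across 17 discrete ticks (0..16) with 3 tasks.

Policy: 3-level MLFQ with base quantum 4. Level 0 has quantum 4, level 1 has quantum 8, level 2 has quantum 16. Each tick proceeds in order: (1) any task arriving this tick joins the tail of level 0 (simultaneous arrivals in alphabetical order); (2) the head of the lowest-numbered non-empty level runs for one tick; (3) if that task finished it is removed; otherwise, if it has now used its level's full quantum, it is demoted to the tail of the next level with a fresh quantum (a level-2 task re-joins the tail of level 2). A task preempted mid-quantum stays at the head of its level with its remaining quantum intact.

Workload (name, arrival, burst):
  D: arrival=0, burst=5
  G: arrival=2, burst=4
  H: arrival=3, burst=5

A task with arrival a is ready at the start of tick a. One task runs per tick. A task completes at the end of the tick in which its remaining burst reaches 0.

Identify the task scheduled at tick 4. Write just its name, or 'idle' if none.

t=0: L0/L1/L2 = D/-/- → run D
t=1: L0/L1/L2 = D/-/- → run D
t=2: L0/L1/L2 = DG/-/- → run D
t=3: L0/L1/L2 = DGH/-/- → run D
t=4: L0/L1/L2 = GH/D/- → run G
t=5: L0/L1/L2 = GH/D/- → run G
t=6: L0/L1/L2 = GH/D/- → run G
t=7: L0/L1/L2 = GH/D/- → run G
t=8: L0/L1/L2 = H/D/- → run H
t=9: L0/L1/L2 = H/D/- → run H
t=10: L0/L1/L2 = H/D/- → run H
t=11: L0/L1/L2 = H/D/- → run H
t=12: L0/L1/L2 = -/DH/- → run D
t=13: L0/L1/L2 = -/H/- → run H
t=14: (idle)
t=15: (idle)
t=16: (idle)

running at tick 4 = G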